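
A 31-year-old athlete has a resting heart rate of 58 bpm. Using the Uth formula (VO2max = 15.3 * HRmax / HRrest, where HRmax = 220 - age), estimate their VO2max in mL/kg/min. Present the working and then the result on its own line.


HRmax = 220 - 31 = 189 bpm
Ratio = HRmax / HRrest = 189 / 58 = 3.2586
VO2max = 15.3 * 3.2586 = 49.86 mL/kg/min

49.86 mL/kg/min


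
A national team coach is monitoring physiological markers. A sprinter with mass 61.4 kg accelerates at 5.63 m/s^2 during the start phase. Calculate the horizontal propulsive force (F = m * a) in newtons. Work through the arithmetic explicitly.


F = m * a
= 61.4 * 5.63
= 345.68 N

345.68 N


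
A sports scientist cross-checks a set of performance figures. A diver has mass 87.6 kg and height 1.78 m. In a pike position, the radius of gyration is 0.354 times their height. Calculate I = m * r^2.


r = 0.354 * 1.78 = 0.63012 m
I = m * r^2 = 87.6 * 0.397051 = 34.782 kg*m^2

34.782 kg*m^2


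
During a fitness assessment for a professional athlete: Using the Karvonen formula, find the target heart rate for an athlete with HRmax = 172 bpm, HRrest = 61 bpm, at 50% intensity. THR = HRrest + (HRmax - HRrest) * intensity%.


HRR = 172 - 61 = 111
THR = 61 + 111 * 0.5
= 61 + 55.5
= 116.5 bpm

116.5 bpm


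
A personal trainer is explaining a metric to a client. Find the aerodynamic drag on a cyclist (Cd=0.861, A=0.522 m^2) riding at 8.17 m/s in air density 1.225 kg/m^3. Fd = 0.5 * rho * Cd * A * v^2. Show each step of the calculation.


Fd = 0.5 * 1.225 * 0.861 * 0.522 * 8.17^2
= 0.5 * 1.225 * 0.861 * 0.522 * 66.7489
= 18.375 N

18.375 N


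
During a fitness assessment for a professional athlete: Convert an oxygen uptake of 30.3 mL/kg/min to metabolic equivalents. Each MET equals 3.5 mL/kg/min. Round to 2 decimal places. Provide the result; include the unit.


One MET = 3.5 mL/kg/min
Number of METs = 30.3 / 3.5
= 8.66 METs

8.66 METs


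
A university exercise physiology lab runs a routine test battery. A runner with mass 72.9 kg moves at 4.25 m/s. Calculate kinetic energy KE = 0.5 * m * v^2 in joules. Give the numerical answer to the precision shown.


v^2 = 4.25^2 = 18.0625
KE = 0.5 * 72.9 * 18.0625
= 658.38 J

658.38 J


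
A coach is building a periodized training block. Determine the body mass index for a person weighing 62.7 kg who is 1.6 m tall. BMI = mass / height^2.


BMI = mass / height^2
= 62.7 / 1.6^2
= 62.7 / 2.56
= 24.49 kg/m^2

24.49 kg/m^2


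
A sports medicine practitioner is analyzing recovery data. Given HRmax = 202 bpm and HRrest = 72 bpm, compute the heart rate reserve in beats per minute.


Heart rate reserve = maximum HR minus resting HR
HRR = 202 - 72 = 130 bpm

130 bpm


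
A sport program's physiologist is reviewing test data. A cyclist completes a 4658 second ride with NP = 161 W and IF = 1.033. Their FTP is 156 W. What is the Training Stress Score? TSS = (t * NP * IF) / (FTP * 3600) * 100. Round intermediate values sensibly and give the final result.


t * NP * IF = 4658 * 161 * 1.033 = 774685.954
FTP * 3600 = 561600
TSS = (774685.954 / 561600) * 100 = 137.94

137.94 TSS


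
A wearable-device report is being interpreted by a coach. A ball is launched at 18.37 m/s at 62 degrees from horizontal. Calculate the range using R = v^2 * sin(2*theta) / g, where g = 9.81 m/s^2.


sin(2 * 62) = sin(124) = 0.829038
v^2 = 18.37^2 = 337.4569
R = 337.4569 * 0.829038 / 9.81
= 28.518 m

28.518 m


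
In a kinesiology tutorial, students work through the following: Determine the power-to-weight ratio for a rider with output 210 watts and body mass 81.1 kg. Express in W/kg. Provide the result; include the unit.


P/W = 210 / 81.1 = 2.589 W/kg

2.589 W/kg


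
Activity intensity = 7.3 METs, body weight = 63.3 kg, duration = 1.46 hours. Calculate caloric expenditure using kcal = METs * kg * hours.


kcal = 7.3 * 63.3 * 1.46
= 462.09 * 1.46
= 674.65 kcal

674.65 kcal


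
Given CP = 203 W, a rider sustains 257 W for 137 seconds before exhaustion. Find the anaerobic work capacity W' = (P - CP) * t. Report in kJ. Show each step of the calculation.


Excess power = 257 - 203 = 54 W
Work above CP = 54 * 137 = 7398 J
W' = 7.398 kJ

7.398 kJ


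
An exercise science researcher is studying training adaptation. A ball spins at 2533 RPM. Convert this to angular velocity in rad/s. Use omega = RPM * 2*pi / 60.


omega = 2533 * 2 * pi / 60
= 2533 * 6.28318531 / 60
= 15915.308 / 60
= 265.255 rad/s

265.255 rad/s


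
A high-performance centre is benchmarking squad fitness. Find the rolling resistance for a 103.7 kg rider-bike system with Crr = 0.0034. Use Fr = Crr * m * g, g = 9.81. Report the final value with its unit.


m * g = 103.7 * 9.81 = 1017.297 N
Fr = 0.0034 * 1017.297 = 3.459 N

3.459 N


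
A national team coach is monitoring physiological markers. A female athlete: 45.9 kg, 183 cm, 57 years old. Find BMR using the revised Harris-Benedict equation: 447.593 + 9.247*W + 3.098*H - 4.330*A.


Intercept = 447.593
Weight contribution = 9.247 * 45.9 = 424.4373
Height contribution = 3.098 * 183 = 566.934
Age contribution = 4.33 * 57 = 246.81
BMR = 447.593 + 424.4373 + 566.934 - 246.81
= 1192.15 kcal/day

1192.15 kcal/day


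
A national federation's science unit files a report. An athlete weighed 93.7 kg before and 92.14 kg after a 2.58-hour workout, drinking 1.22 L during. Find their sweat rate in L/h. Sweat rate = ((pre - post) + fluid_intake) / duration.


Body mass change = 1.56 kg
Total sweat loss = 1.56 + 1.22 = 2.78 L
Rate = 2.78 / 2.58 = 1.078 L/h

1.078 L/h


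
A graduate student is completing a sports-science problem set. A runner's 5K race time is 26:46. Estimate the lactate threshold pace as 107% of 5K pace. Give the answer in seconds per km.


Total race time = 26*60 + 46 = 1606 seconds
5K pace = 1606 / 5 = 321.2 sec/km
LT pace = 321.2 * 1.07 = 343.68 sec/km

343.68 s/km


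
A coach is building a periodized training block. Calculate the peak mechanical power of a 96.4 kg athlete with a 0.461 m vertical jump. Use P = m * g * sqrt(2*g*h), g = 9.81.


First, sqrt(2gh) = sqrt(2 * 9.81 * 0.461)
= sqrt(9.04482) = 3.007461 m/s
Power = 96.4 * 9.81 * 3.007461 = 2844.11 W

2844.11 W


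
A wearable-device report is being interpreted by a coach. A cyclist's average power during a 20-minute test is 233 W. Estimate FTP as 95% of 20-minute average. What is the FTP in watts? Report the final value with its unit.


FTP = 20-min power * 0.95
= 233 * 0.95
= 221.35 W

221.35 W


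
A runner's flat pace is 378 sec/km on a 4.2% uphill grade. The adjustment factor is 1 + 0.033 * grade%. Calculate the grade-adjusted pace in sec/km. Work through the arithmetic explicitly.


Factor = 1 + 0.033 * 4.2 = 1.1386
Adjusted pace = 378 * 1.1386
= 430.39 sec/km

430.39 s/km


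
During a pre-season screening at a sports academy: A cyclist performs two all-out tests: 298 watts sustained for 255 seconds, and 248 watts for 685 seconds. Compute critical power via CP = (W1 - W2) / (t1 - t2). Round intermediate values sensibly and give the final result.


W1 = P1 * t1 = 298 * 255 = 75990 J
W2 = P2 * t2 = 248 * 685 = 169880 J
CP = (75990 - 169880) / (255 - 685)
= 218.35 W

218.35 W


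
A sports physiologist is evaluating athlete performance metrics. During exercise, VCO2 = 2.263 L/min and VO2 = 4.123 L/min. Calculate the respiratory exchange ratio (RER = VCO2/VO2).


RER = VCO2 / VO2
= 2.263 / 4.123
= 0.5489

0.5489


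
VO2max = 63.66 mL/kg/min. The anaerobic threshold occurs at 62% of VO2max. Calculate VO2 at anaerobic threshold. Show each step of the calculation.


AT fraction = 62 / 100 = 0.62
AT VO2 = 63.66 * 0.62
= 39.47 mL/kg/min

39.47 mL/kg/min


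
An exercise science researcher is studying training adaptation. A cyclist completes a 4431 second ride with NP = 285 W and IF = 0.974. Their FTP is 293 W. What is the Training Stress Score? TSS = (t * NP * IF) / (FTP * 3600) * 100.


t * NP * IF = 4431 * 285 * 0.974 = 1230001.29
FTP * 3600 = 1054800
TSS = (1230001.29 / 1054800) * 100 = 116.61

116.61 TSS


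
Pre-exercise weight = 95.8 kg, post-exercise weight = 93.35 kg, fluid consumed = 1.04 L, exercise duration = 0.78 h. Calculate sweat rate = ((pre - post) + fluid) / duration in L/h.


Weight loss = 95.8 - 93.35 = 2.45 kg (approx L)
Total sweat = 2.45 + 1.04 = 3.49 L
Sweat rate = 3.49 / 0.78 = 4.474 L/h

4.474 L/h


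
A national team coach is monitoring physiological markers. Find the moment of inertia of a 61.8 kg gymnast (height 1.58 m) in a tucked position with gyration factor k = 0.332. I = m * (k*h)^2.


Radius of gyration = 0.332 * 1.58 = 0.52456 m
I = 61.8 * 0.52456^2
= 61.8 * 0.275163
= 17.005 kg*m^2

17.005 kg*m^2


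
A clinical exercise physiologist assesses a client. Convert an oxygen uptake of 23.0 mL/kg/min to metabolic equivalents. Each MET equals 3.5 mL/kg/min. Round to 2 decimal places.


One MET = 3.5 mL/kg/min
Number of METs = 23.0 / 3.5
= 6.57 METs

6.57 METs


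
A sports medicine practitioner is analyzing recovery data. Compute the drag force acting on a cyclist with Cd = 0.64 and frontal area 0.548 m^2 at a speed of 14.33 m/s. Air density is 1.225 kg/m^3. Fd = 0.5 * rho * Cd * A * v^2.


Step 1: v^2 = 205.3489
Step 2: Fd = 0.5 * 1.225 * 0.64 * 0.548 * 205.3489
= 44.112 N

44.112 N


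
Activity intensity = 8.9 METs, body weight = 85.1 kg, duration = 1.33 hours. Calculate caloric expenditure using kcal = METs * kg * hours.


kcal = 8.9 * 85.1 * 1.33
= 757.39 * 1.33
= 1007.33 kcal

1007.33 kcal


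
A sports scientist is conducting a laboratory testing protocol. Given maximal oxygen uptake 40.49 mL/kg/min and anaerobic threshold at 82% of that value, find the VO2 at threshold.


Percentage as decimal = 0.82
VO2 at AT = 40.49 * 0.82 = 33.2 mL/kg/min

33.2 mL/kg/min


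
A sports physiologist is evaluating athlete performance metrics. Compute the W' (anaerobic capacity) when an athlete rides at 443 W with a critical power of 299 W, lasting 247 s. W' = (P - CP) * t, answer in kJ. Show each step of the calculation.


Above-CP power = 144 W
Duration = 247 s
W' = 144 * 247 = 35568 J
Convert: 35568 / 1000 = 35.568 kJ

35.568 kJ


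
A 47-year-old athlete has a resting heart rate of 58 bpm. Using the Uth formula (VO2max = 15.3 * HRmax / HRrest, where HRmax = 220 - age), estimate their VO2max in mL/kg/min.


HRmax = 220 - 47 = 173 bpm
Ratio = HRmax / HRrest = 173 / 58 = 2.9828
VO2max = 15.3 * 2.9828 = 45.64 mL/kg/min

45.64 mL/kg/min


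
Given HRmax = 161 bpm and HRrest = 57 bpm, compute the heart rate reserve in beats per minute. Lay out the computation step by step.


Heart rate reserve = maximum HR minus resting HR
HRR = 161 - 57 = 104 bpm

104 bpm


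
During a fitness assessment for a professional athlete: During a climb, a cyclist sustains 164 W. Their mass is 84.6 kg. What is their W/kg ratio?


Power-to-weight = 164 W / 84.6 kg
= 1.939 W/kg

1.939 W/kg


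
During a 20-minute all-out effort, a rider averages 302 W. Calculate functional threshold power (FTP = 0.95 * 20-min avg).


FTP = 0.95 * 302
= 286.9 W

286.9 W


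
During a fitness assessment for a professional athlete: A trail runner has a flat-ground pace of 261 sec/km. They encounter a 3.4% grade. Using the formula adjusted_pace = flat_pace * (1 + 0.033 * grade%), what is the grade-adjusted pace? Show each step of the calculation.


Grade factor = 1 + 0.033 * 3.4 = 1.1122
Adjusted = 261 * 1.1122 = 290.28 sec/km

290.28 s/km


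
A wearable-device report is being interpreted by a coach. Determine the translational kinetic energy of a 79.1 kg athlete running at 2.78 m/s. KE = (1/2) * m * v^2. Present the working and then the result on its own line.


KE = 0.5 * m * v^2
= 0.5 * 79.1 * 2.78^2
= 0.5 * 79.1 * 7.7284
= 305.66 J

305.66 J


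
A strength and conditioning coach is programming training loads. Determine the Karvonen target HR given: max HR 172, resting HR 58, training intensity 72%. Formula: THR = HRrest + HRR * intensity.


HRR = HRmax - HRrest = 172 - 58 = 114
THR = 58 + 114 * 0.72
= 140.08 bpm

140.08 bpm


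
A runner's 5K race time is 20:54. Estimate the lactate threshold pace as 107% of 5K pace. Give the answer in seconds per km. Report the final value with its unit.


Total race time = 20*60 + 54 = 1254 seconds
5K pace = 1254 / 5 = 250.8 sec/km
LT pace = 250.8 * 1.07 = 268.36 sec/km

268.36 s/km


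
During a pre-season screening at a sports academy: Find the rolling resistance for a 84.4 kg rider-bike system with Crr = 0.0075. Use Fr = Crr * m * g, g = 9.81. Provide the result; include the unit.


m * g = 84.4 * 9.81 = 827.964 N
Fr = 0.0075 * 827.964 = 6.21 N

6.21 N


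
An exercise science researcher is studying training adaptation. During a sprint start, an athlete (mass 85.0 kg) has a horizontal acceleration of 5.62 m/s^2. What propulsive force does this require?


Propulsive force = mass * acceleration
= 85.0 kg * 5.62 m/s^2
= 477.7 N

477.7 N


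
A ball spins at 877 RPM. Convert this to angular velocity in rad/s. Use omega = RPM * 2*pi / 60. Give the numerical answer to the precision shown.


omega = 877 * 2 * pi / 60
= 877 * 6.28318531 / 60
= 5510.354 / 60
= 91.839 rad/s

91.839 rad/s


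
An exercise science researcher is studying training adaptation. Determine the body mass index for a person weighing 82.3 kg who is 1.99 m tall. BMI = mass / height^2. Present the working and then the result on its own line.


BMI = mass / height^2
= 82.3 / 1.99^2
= 82.3 / 3.9601
= 20.78 kg/m^2

20.78 kg/m^2


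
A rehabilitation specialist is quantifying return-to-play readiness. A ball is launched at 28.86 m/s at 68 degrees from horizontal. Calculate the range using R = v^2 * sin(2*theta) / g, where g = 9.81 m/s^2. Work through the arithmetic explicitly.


sin(2 * 68) = sin(136) = 0.694658
v^2 = 28.86^2 = 832.8996
R = 832.8996 * 0.694658 / 9.81
= 58.979 m

58.979 m


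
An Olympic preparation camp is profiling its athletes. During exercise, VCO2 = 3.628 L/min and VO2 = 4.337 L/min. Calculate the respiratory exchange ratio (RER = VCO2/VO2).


RER = VCO2 / VO2
= 3.628 / 4.337
= 0.8365

0.8365


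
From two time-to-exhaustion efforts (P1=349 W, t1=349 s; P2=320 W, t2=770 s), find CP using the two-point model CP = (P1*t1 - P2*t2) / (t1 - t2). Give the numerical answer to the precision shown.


Work in trial 1 = 121801 J
Work in trial 2 = 246400 J
Delta work = -124599 J
Delta time = -421 s
CP = -124599 / -421 = 295.96 W

295.96 W


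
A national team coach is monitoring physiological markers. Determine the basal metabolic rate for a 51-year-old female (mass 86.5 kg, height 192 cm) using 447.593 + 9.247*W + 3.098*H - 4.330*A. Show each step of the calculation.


BMR = 447.593 + 9.247*86.5 + 3.098*192 - 4.330*51
= 1621.44 kcal/day

1621.44 kcal/day


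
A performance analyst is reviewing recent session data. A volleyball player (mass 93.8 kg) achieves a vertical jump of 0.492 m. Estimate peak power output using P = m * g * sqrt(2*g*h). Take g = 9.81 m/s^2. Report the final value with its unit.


2 * g * h = 2 * 9.81 * 0.492 = 9.65304
sqrt(9.65304) = 3.106934 m/s
P = 93.8 * 9.81 * 3.106934 = 2858.93 W

2858.93 W


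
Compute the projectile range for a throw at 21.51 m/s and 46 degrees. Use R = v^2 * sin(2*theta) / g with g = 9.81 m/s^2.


Two times the angle = 92 degrees
sin(92) = 0.999391
R = 462.6801 * 0.999391 / 9.81 = 47.135 m

47.135 m


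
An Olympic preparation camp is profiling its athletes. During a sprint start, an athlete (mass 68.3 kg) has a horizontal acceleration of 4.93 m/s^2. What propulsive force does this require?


Propulsive force = mass * acceleration
= 68.3 kg * 4.93 m/s^2
= 336.72 N

336.72 N


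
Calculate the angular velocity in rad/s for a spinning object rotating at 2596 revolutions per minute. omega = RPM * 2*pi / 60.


omega = RPM * 2*pi / 60
= 2596 * 6.28318531 / 60
= 271.852 rad/s

271.852 rad/s


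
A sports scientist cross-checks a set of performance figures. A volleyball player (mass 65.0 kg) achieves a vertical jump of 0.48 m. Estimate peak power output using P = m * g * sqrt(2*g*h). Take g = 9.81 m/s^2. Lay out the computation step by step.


2 * g * h = 2 * 9.81 * 0.48 = 9.4176
sqrt(9.4176) = 3.068811 m/s
P = 65.0 * 9.81 * 3.068811 = 1956.83 W

1956.83 W


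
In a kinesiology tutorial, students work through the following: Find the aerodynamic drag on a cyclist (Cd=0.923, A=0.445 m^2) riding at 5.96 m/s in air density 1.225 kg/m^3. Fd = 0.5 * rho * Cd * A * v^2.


Fd = 0.5 * 1.225 * 0.923 * 0.445 * 5.96^2
= 0.5 * 1.225 * 0.923 * 0.445 * 35.5216
= 8.936 N

8.936 N


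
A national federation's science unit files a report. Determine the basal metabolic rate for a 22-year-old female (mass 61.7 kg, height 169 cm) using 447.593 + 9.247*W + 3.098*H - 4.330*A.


BMR = 447.593 + 9.247*61.7 + 3.098*169 - 4.330*22
= 1446.43 kcal/day

1446.43 kcal/day


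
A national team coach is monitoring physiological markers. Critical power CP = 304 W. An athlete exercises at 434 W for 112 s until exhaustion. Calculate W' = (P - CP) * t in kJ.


P - CP = 434 - 304 = 130 W
W' = 130 * 112 = 14560 J
= 14560 / 1000 = 14.56 kJ

14.56 kJ


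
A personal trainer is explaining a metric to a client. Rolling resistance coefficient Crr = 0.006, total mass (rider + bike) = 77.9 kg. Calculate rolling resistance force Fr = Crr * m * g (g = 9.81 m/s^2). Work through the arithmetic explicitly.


Fr = Crr * m * g
= 0.006 * 77.9 * 9.81
= 4.585 N

4.585 N


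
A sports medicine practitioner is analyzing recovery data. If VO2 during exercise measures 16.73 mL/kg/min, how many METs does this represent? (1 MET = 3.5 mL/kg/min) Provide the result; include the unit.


METs = VO2 / 3.5 = 16.73 / 3.5 = 4.78

4.78 METs


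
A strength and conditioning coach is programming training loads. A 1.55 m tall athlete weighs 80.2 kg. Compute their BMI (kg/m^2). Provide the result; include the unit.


height^2 = 2.4025 m^2
BMI = 80.2 / 2.4025 = 33.38 kg/m^2

33.38 kg/m^2


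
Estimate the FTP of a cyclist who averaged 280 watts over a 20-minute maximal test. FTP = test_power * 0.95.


FTP = 280 * 0.95 = 266.0 W

266.0 W


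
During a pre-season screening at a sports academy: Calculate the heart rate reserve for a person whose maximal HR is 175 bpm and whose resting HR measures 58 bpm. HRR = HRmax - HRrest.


HRmax = 175 bpm
HRrest = 58 bpm
HRR = 175 - 58 = 117 bpm

117 bpm


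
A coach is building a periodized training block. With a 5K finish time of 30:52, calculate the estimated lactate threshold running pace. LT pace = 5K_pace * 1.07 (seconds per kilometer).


Race duration = 1852 s for 5 km
Average pace = 1852 / 5 = 370.4 s/km
LT pace = 370.4 * 1.07
= 396.33 s/km

396.33 s/km


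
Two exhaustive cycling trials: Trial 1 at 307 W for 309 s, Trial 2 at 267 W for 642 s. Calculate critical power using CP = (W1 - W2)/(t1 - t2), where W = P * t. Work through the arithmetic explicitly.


W1 = 307 * 309 = 94863 J
W2 = 267 * 642 = 171414 J
CP = (94863 - 171414) / (309 - 642)
= -76551 / -333
= 229.88 W

229.88 W


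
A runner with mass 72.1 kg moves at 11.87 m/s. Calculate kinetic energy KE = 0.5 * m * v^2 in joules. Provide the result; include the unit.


v^2 = 11.87^2 = 140.8969
KE = 0.5 * 72.1 * 140.8969
= 5079.33 J

5079.33 J


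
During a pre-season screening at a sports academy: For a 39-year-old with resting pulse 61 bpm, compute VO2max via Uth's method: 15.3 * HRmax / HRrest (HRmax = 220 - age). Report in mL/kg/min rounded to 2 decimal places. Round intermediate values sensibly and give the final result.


Step 1: HRmax = 220 - 39 = 181 bpm
Step 2: Ratio = 181 / 61 = 2.9672
Step 3: VO2max = 15.3 * 2.9672 = 45.4 mL/kg/min

45.4 mL/kg/min


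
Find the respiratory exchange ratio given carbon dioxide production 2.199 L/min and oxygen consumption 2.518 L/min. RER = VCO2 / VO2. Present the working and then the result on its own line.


VCO2 = 2.199 L/min
VO2 = 2.518 L/min
RER = 2.199 / 2.518 = 0.8733

0.8733


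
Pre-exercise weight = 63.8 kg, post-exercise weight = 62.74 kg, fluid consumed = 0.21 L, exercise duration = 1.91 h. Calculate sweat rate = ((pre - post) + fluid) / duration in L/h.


Weight loss = 63.8 - 62.74 = 1.06 kg (approx L)
Total sweat = 1.06 + 0.21 = 1.27 L
Sweat rate = 1.27 / 1.91 = 0.665 L/h

0.665 L/h


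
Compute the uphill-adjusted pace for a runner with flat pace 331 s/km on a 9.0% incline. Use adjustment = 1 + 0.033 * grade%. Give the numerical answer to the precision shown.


Adjustment factor = 1 + 0.033 * 9.0 = 1.297
Grade-adjusted pace = 331 * 1.297 = 429.31 s/km

429.31 s/km


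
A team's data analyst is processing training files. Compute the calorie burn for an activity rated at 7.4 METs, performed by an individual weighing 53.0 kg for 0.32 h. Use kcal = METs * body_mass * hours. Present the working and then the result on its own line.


Product of METs and mass = 7.4 * 53.0 = 392.2
Total kcal = 392.2 * 0.32 = 125.5 kcal

125.5 kcal


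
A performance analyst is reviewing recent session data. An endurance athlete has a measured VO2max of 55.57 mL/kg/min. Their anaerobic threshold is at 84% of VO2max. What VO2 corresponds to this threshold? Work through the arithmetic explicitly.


Anaerobic threshold VO2 = VO2max * 84%
= 55.57 * 0.84
= 46.68 mL/kg/min

46.68 mL/kg/min


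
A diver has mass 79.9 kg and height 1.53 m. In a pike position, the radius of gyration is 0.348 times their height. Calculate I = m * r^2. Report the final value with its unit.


r = 0.348 * 1.53 = 0.53244 m
I = m * r^2 = 79.9 * 0.283492 = 22.651 kg*m^2

22.651 kg*m^2


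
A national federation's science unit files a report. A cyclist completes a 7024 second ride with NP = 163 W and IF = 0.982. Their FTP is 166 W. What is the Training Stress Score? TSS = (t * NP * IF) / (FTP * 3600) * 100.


t * NP * IF = 7024 * 163 * 0.982 = 1124303.584
FTP * 3600 = 597600
TSS = (1124303.584 / 597600) * 100 = 188.14

188.14 TSS


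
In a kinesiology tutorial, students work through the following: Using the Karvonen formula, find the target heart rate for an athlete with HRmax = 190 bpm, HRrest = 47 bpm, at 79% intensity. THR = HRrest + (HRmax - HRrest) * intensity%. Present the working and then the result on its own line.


HRR = 190 - 47 = 143
THR = 47 + 143 * 0.79
= 47 + 112.97
= 159.97 bpm

159.97 bpm


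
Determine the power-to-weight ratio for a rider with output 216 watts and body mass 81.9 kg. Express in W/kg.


P/W = 216 / 81.9 = 2.637 W/kg

2.637 W/kg


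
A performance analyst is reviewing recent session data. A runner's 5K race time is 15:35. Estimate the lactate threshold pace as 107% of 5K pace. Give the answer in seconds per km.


Total race time = 15*60 + 35 = 935 seconds
5K pace = 935 / 5 = 187.0 sec/km
LT pace = 187.0 * 1.07 = 200.09 sec/km

200.09 s/km


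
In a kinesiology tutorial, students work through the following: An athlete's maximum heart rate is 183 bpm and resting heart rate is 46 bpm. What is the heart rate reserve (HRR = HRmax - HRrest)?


HRR = HRmax - HRrest
= 183 - 46
= 137 bpm

137 bpm


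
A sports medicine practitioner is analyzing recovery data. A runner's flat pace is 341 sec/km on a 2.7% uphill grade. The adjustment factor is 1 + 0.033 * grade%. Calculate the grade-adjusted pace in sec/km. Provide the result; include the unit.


Factor = 1 + 0.033 * 2.7 = 1.0891
Adjusted pace = 341 * 1.0891
= 371.38 sec/km

371.38 s/km


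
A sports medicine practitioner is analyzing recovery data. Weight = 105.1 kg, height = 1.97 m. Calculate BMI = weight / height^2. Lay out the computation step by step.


height^2 = 1.97^2 = 3.8809
BMI = 105.1 / 3.8809 = 27.08 kg/m^2

27.08 kg/m^2


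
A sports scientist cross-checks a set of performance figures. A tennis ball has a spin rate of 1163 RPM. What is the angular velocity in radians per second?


Convert RPM to rad/s: multiply by 2*pi and divide by 60
omega = 1163 * 2 * pi / 60
= 121.789 rad/s

121.789 rad/s


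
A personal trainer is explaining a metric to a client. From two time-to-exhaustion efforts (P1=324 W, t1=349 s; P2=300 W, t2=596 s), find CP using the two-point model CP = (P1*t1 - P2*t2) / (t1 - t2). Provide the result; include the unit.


Work in trial 1 = 113076 J
Work in trial 2 = 178800 J
Delta work = -65724 J
Delta time = -247 s
CP = -65724 / -247 = 266.09 W

266.09 W


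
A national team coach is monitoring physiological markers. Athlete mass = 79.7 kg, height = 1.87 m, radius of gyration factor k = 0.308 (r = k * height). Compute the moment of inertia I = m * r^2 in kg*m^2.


r = k * height = 0.308 * 1.87 = 0.57596 m
r^2 = 0.57596^2 = 0.33173
I = 79.7 * 0.33173 = 26.439 kg*m^2

26.439 kg*m^2


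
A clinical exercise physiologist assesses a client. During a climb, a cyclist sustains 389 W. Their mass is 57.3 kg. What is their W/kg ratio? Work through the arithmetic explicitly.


Power-to-weight = 389 W / 57.3 kg
= 6.789 W/kg

6.789 W/kg


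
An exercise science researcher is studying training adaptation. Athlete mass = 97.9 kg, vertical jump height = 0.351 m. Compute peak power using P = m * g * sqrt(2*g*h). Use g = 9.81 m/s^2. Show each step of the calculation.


sqrt(2 * 9.81 * 0.351) = sqrt(6.88662) = 2.624237 m/s
P = 97.9 * 9.81 * 2.624237
= 2520.31 W

2520.31 W


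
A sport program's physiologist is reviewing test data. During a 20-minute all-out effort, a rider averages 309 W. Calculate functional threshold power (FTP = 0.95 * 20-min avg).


FTP = 0.95 * 309
= 293.55 W

293.55 W


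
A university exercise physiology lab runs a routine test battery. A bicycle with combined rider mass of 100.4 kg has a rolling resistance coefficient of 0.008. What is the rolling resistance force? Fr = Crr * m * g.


Fr = 0.008 * 100.4 * 9.81
= 0.8032 * 9.81
= 7.879 N

7.879 N


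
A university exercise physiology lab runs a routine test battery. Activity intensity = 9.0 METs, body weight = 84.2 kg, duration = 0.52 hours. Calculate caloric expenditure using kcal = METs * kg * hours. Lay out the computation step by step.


kcal = 9.0 * 84.2 * 0.52
= 757.8 * 0.52
= 394.06 kcal

394.06 kcal


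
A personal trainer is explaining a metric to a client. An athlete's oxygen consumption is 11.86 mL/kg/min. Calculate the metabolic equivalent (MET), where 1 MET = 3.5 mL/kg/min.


MET = VO2 / 3.5
= 11.86 / 3.5
= 3.39 METs

3.39 METs


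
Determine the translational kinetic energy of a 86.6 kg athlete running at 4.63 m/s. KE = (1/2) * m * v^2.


KE = 0.5 * m * v^2
= 0.5 * 86.6 * 4.63^2
= 0.5 * 86.6 * 21.4369
= 928.22 J

928.22 J


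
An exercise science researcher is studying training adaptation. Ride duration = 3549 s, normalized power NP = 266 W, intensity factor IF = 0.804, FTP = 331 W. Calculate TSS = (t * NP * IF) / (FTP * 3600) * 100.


Numerator = 3549 * 266 * 0.804 = 759003.336
Denominator = 331 * 3600 = 1191600
TSS = 759003.336 / 1191600 * 100
= 63.7

63.7 TSS


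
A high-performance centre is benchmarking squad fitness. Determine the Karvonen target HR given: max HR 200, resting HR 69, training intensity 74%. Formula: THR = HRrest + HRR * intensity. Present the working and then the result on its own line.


HRR = HRmax - HRrest = 200 - 69 = 131
THR = 69 + 131 * 0.74
= 165.94 bpm

165.94 bpm


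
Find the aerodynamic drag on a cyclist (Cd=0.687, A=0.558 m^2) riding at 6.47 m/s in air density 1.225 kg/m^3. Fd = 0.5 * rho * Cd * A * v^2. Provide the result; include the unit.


Fd = 0.5 * 1.225 * 0.687 * 0.558 * 6.47^2
= 0.5 * 1.225 * 0.687 * 0.558 * 41.8609
= 9.829 N

9.829 N


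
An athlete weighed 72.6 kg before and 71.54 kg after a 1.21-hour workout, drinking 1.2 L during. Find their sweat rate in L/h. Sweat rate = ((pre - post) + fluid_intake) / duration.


Body mass change = 1.06 kg
Total sweat loss = 1.06 + 1.2 = 2.26 L
Rate = 2.26 / 1.21 = 1.868 L/h

1.868 L/h


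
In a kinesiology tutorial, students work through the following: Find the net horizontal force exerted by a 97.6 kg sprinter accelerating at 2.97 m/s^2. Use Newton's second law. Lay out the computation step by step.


Newton's second law: F = m * a
F = 97.6 * 2.97 = 289.87 N

289.87 N


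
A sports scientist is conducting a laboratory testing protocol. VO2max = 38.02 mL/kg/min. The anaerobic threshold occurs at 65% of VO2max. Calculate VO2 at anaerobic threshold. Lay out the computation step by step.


AT fraction = 65 / 100 = 0.65
AT VO2 = 38.02 * 0.65
= 24.71 mL/kg/min

24.71 mL/kg/min


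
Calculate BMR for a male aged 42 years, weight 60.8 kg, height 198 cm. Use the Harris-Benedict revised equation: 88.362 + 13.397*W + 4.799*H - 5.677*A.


Substituting values:
W term = 13.397 * 60.8 = 814.5376
H term = 4.799 * 198 = 950.202
A term = 5.677 * 42 = 238.434
BMR = 1614.67 kcal/day

1614.67 kcal/day


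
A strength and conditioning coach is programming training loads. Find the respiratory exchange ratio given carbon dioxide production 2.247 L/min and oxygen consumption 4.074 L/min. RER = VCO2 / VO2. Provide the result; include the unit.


VCO2 = 2.247 L/min
VO2 = 4.074 L/min
RER = 2.247 / 4.074 = 0.5515

0.5515


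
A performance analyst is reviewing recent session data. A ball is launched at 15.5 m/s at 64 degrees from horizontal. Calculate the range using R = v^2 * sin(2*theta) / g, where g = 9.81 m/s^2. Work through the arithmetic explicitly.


sin(2 * 64) = sin(128) = 0.788011
v^2 = 15.5^2 = 240.25
R = 240.25 * 0.788011 / 9.81
= 19.299 m

19.299 m


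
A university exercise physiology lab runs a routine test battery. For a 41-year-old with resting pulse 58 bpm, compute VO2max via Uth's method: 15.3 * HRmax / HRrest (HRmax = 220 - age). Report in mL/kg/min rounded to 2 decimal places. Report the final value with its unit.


Step 1: HRmax = 220 - 41 = 179 bpm
Step 2: Ratio = 179 / 58 = 3.0862
Step 3: VO2max = 15.3 * 3.0862 = 47.22 mL/kg/min

47.22 mL/kg/min


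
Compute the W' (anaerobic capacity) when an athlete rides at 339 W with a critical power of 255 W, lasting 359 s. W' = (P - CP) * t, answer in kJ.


Above-CP power = 84 W
Duration = 359 s
W' = 84 * 359 = 30156 J
Convert: 30156 / 1000 = 30.156 kJ

30.156 kJ


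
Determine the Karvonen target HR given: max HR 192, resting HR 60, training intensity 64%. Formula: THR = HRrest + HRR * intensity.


HRR = HRmax - HRrest = 192 - 60 = 132
THR = 60 + 132 * 0.64
= 144.48 bpm

144.48 bpm


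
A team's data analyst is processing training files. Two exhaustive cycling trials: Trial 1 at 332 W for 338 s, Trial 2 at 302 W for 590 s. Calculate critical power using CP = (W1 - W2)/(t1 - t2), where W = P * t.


W1 = 332 * 338 = 112216 J
W2 = 302 * 590 = 178180 J
CP = (112216 - 178180) / (338 - 590)
= -65964 / -252
= 261.76 W

261.76 W


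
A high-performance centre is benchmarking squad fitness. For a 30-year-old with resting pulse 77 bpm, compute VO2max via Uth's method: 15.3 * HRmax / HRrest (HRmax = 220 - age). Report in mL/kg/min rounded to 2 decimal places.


Step 1: HRmax = 220 - 30 = 190 bpm
Step 2: Ratio = 190 / 77 = 2.4675
Step 3: VO2max = 15.3 * 2.4675 = 37.75 mL/kg/min

37.75 mL/kg/min


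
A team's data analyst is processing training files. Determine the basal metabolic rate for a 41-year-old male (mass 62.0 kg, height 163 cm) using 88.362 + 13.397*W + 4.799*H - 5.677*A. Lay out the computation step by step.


BMR = 88.362 + 13.397*62.0 + 4.799*163 - 5.677*41
= 1468.46 kcal/day

1468.46 kcal/day


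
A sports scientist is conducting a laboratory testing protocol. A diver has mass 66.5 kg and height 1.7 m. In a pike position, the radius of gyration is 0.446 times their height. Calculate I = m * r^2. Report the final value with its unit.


r = 0.446 * 1.7 = 0.7582 m
I = m * r^2 = 66.5 * 0.574867 = 38.229 kg*m^2

38.229 kg*m^2


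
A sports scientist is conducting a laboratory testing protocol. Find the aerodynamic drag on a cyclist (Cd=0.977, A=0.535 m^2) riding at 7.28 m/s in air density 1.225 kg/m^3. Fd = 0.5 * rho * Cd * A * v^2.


Fd = 0.5 * 1.225 * 0.977 * 0.535 * 7.28^2
= 0.5 * 1.225 * 0.977 * 0.535 * 52.9984
= 16.967 N

16.967 N


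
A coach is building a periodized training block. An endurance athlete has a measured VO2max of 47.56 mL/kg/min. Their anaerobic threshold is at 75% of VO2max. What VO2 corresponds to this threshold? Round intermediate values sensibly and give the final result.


Anaerobic threshold VO2 = VO2max * 75%
= 47.56 * 0.75
= 35.67 mL/kg/min

35.67 mL/kg/min


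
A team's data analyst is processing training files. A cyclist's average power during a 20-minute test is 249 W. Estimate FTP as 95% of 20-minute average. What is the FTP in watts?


FTP = 20-min power * 0.95
= 249 * 0.95
= 236.55 W

236.55 W


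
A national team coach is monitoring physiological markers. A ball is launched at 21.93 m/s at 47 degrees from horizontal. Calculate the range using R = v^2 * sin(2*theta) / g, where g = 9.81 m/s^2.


sin(2 * 47) = sin(94) = 0.997564
v^2 = 21.93^2 = 480.9249
R = 480.9249 * 0.997564 / 9.81
= 48.905 m

48.905 m


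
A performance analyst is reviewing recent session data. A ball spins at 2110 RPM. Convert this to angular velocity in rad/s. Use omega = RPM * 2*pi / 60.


omega = 2110 * 2 * pi / 60
= 2110 * 6.28318531 / 60
= 13257.521 / 60
= 220.959 rad/s

220.959 rad/s


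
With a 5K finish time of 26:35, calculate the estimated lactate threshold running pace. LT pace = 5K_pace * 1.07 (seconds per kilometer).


Race duration = 1595 s for 5 km
Average pace = 1595 / 5 = 319.0 s/km
LT pace = 319.0 * 1.07
= 341.33 s/km

341.33 s/km


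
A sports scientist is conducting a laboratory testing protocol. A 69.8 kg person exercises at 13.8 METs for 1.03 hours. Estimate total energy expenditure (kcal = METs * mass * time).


Energy = METs * mass(kg) * time(h)
= 13.8 * 69.8 * 1.03
= 992.14 kcal

992.14 kcal


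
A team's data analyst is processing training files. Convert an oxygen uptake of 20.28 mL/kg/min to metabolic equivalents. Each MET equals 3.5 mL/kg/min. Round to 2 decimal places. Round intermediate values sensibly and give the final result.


One MET = 3.5 mL/kg/min
Number of METs = 20.28 / 3.5
= 5.79 METs

5.79 METs


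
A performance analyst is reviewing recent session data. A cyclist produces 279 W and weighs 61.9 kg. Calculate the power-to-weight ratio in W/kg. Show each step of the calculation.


P/W = power / mass
= 279 / 61.9
= 4.507 W/kg

4.507 W/kg


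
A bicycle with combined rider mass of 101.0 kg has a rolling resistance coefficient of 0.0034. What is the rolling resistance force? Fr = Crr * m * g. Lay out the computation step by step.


Fr = 0.0034 * 101.0 * 9.81
= 0.3434 * 9.81
= 3.369 N

3.369 N


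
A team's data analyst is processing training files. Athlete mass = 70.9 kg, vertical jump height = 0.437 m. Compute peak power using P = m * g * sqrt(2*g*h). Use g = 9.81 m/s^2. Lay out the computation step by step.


sqrt(2 * 9.81 * 0.437) = sqrt(8.57394) = 2.928129 m/s
P = 70.9 * 9.81 * 2.928129
= 2036.6 W

2036.6 W


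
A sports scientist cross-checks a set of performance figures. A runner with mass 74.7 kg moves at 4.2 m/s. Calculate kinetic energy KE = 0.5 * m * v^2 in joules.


v^2 = 4.2^2 = 17.64
KE = 0.5 * 74.7 * 17.64
= 658.85 J

658.85 J


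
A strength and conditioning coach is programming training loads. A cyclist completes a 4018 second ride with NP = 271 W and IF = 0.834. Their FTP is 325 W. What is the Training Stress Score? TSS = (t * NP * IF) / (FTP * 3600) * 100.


t * NP * IF = 4018 * 271 * 0.834 = 908124.252
FTP * 3600 = 1170000
TSS = (908124.252 / 1170000) * 100 = 77.62

77.62 TSS


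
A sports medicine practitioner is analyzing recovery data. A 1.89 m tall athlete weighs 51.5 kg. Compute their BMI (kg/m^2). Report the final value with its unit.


height^2 = 3.5721 m^2
BMI = 51.5 / 3.5721 = 14.42 kg/m^2

14.42 kg/m^2


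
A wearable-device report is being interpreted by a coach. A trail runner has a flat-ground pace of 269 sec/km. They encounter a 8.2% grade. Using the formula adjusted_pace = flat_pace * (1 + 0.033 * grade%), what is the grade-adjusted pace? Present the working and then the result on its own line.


Grade factor = 1 + 0.033 * 8.2 = 1.2706
Adjusted = 269 * 1.2706 = 341.79 sec/km

341.79 s/km


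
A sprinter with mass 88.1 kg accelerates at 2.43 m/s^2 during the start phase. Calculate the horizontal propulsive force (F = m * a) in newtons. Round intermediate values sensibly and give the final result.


F = m * a
= 88.1 * 2.43
= 214.08 N

214.08 N


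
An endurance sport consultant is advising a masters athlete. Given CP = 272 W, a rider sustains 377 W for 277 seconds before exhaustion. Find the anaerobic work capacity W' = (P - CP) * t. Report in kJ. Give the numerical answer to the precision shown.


Excess power = 377 - 272 = 105 W
Work above CP = 105 * 277 = 29085 J
W' = 29.085 kJ

29.085 kJ


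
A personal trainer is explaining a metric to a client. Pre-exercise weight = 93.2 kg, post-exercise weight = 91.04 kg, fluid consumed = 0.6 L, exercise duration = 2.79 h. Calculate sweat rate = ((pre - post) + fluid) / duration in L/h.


Weight loss = 93.2 - 91.04 = 2.16 kg (approx L)
Total sweat = 2.16 + 0.6 = 2.76 L
Sweat rate = 2.76 / 2.79 = 0.989 L/h

0.989 L/h


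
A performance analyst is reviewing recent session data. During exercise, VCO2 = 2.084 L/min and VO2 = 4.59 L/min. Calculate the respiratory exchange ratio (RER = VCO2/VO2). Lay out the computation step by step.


RER = VCO2 / VO2
= 2.084 / 4.59
= 0.454

0.454


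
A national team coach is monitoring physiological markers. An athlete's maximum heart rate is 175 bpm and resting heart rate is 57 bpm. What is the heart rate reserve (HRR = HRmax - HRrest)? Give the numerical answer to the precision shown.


HRR = HRmax - HRrest
= 175 - 57
= 118 bpm

118 bpm


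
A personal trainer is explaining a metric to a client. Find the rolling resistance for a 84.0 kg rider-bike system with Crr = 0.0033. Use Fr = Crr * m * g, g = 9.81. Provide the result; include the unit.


m * g = 84.0 * 9.81 = 824.04 N
Fr = 0.0033 * 824.04 = 2.719 N

2.719 N


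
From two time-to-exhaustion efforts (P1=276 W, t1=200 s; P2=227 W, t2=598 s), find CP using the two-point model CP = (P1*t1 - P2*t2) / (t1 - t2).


Work in trial 1 = 55200 J
Work in trial 2 = 135746 J
Delta work = -80546 J
Delta time = -398 s
CP = -80546 / -398 = 202.38 W

202.38 W


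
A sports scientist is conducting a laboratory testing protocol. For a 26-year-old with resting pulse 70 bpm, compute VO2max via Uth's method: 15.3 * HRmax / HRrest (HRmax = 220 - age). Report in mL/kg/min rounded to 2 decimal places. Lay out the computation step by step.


Step 1: HRmax = 220 - 26 = 194 bpm
Step 2: Ratio = 194 / 70 = 2.7714
Step 3: VO2max = 15.3 * 2.7714 = 42.4 mL/kg/min

42.4 mL/kg/min


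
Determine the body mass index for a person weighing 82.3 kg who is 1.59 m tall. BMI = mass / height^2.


BMI = mass / height^2
= 82.3 / 1.59^2
= 82.3 / 2.5281
= 32.55 kg/m^2

32.55 kg/m^2


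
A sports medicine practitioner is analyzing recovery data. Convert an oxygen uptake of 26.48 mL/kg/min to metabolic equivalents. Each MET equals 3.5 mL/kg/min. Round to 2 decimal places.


One MET = 3.5 mL/kg/min
Number of METs = 26.48 / 3.5
= 7.57 METs

7.57 METs


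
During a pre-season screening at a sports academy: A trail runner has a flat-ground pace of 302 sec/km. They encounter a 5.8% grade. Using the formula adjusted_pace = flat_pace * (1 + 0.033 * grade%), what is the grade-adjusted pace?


Grade factor = 1 + 0.033 * 5.8 = 1.1914
Adjusted = 302 * 1.1914 = 359.8 sec/km

359.8 s/km


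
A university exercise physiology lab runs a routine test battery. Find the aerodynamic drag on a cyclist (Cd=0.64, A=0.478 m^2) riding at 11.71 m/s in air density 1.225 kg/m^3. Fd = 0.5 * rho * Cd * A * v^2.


Fd = 0.5 * 1.225 * 0.64 * 0.478 * 11.71^2
= 0.5 * 1.225 * 0.64 * 0.478 * 137.1241
= 25.694 N

25.694 N
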